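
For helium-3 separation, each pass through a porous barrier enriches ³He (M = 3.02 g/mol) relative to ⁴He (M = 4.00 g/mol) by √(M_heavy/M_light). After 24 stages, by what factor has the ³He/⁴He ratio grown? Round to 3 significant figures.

Each stage multiplies the ratio by α = √(4.00/3.02), so after 24 stages the overall factor is α^24 = (4.00/3.02)^(24/2).
= 1.32450^12 = 29.1.

29.1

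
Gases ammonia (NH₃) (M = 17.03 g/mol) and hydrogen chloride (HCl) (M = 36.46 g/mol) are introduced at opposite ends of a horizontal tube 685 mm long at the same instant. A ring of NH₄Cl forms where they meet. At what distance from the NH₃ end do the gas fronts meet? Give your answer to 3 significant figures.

407 mm

Graham's law gives d_NH₃/d_HCl = rate_NH₃/rate_HCl = √(M_HCl/M_NH₃) = √(36.46/17.03) = 1.463.
With d_NH₃ + d_HCl = 685 mm, d_HCl = 685/(1 + 1.463) = 278.1 mm.
d_NH₃ = 685 − 278.1 = 407 mm.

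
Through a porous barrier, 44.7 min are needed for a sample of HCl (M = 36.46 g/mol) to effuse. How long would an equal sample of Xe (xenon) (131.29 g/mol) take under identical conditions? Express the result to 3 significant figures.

Using Graham's law: t_Xe/t_HCl = √(M_Xe/M_HCl) = √(131.29/36.46) = √3.601 = 1.898.
So the time for Xe is 44.7 × 1.898 = 84.8 min.

84.8 min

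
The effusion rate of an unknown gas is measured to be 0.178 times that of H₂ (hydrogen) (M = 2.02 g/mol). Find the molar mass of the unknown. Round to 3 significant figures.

By Graham's law, rate_X/rate_H₂ = √(M_H₂/M_X).
0.178 = √(2.02/M_X)
M_X = 2.02 / 0.178² = 2.02 / 0.03168 = 63.8 g/mol

63.8 g/mol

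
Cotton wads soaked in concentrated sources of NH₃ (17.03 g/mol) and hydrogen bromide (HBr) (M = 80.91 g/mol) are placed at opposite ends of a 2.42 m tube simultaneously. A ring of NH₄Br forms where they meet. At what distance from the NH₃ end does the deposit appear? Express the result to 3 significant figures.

1.66 m

In equal time, each gas travels a distance ∝ its rate ∝ 1/√M, so d_NH₃/d_HBr = √(M_HBr/M_NH₃) = √(80.91/17.03) = 2.180.
With d_NH₃ + d_HBr = 2.42 m, d_HBr = 2.42/(1 + 2.180) = 0.7611 m.
d_NH₃ = 2.42 − 0.7611 = 1.66 m.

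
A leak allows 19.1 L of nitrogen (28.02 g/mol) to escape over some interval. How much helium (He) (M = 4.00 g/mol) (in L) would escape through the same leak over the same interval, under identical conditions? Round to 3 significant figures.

By Graham's law, rate_He/rate_N₂ = √(M_N₂/M_He) = √(28.02/4.00) = √7.005 = 2.647.
So the volume for He is 19.1 × 2.647 = 50.6 L.

50.6 L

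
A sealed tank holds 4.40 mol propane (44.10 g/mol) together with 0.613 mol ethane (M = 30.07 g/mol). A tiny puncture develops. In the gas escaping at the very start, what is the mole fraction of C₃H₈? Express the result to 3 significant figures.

0.856

Each component's effusion rate ∝ (its partial pressure)·(1/√M) ∝ n_i/√M_i.
x_C₃H₈(eff) = (n_C₃H₈/√M_C₃H₈) / (n_C₃H₈/√M_C₃H₈ + n_C₂H₆/√M_C₂H₆)
= (4.40/√44.10) / (4.40/√44.10 + 0.613/√30.07) = 0.6626/(0.6626 + 0.1118) = 0.856.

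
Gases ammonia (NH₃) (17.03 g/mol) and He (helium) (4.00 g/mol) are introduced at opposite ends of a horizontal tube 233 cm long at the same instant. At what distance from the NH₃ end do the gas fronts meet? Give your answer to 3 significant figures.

76.1 cm

Distances travelled in equal time are proportional to diffusion rates, so d_NH₃/d_He = √(M_He/M_NH₃) = √(4.00/17.03) = 0.4846.
With d_NH₃ + d_He = 233 cm, d_He = 233/(1 + 0.4846) = 156.9 cm.
d_NH₃ = 233 − 156.9 = 76.1 cm.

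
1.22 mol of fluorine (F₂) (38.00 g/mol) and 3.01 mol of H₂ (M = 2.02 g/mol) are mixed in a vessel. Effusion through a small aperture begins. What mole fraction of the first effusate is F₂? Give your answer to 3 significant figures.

Effusion rate of each component ∝ n_i/√M_i (partial pressure × 1/√M).
So x_F₂ in the escaping gas = (n_F₂/√M_F₂) / Σ(n_i/√M_i)
= (1.22/√38.00) / (1.22/√38.00 + 3.01/√2.02) = 0.1979/(0.1979 + 2.118) = 0.0855.

0.0855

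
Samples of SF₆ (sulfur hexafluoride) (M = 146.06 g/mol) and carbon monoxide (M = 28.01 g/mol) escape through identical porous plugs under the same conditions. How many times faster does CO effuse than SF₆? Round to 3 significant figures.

2.28

By Graham's law, rate_CO/rate_SF₆ = √(M_SF₆/M_CO) = √(146.06/28.01) = √5.215 = 2.28.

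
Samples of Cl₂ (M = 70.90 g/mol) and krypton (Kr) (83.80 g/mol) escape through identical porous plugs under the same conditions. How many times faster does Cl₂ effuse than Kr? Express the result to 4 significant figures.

Using Graham's law: rate_Cl₂/rate_Kr = √(M_Kr/M_Cl₂) = √(83.80/70.90) = √1.182 = 1.087.

1.087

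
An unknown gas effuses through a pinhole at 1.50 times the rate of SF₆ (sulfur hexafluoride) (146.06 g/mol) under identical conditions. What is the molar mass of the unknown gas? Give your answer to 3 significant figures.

From Graham's law, rate_X/rate_SF₆ = √(M_SF₆/M_X).
1.50 = √(146.06/M_X)
M_X = 146.06 / 1.50² = 146.06 / 2.250 = 64.9 g/mol

64.9 g/mol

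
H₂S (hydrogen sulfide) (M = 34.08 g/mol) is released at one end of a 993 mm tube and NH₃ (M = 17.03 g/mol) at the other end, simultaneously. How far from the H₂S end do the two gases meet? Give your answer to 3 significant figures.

Graham's law gives d_H₂S/d_NH₃ = rate_H₂S/rate_NH₃ = √(M_NH₃/M_H₂S) = √(17.03/34.08) = 0.7069.
With d_H₂S + d_NH₃ = 993 mm, d_NH₃ = 993/(1 + 0.7069) = 581.8 mm.
d_H₂S = 993 − 581.8 = 411 mm.

411 mm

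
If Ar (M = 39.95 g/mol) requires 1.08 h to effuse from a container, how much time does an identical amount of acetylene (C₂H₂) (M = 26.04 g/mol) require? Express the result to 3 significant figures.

By Graham's law, t_C₂H₂/t_Ar = √(M_C₂H₂/M_Ar) = √(26.04/39.95) = √0.6518 = 0.8074.
So the time for C₂H₂ is 1.08 × 0.8074 = 0.872 h.

0.872 h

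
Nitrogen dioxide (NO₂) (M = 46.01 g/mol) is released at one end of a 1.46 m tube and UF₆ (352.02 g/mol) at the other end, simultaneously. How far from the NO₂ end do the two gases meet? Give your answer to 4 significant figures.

1.072 m

In equal time, each gas travels a distance ∝ its rate ∝ 1/√M, so d_NO₂/d_UF₆ = √(M_UF₆/M_NO₂) = √(352.02/46.01) = 2.766.
With d_NO₂ + d_UF₆ = 1.46 m, d_UF₆ = 1.46/(1 + 2.766) = 0.3877 m.
d_NO₂ = 1.46 − 0.3877 = 1.072 m.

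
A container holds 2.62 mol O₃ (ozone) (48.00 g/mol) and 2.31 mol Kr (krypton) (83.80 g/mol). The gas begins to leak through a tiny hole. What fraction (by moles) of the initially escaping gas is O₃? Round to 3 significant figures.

0.600

Rate_i ∝ x_i/√M_i (Graham's law weighted by mole fraction), so the effusate composition follows n_i/√M_i.
x_O₃(eff) = (n_O₃/√M_O₃) / (n_O₃/√M_O₃ + n_Kr/√M_Kr)
= (2.62/√48.00) / (2.62/√48.00 + 2.31/√83.80) = 0.3782/(0.3782 + 0.2523) = 0.600.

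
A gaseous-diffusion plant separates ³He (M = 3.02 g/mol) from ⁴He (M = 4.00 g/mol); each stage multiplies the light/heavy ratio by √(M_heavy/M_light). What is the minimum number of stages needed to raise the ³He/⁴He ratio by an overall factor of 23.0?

23

With α = √(4.00/3.02) per stage, ln α = ½ ln(1.32450) = 0.1405.
Need α^N ≥ 23.0 ⇒ N ≥ ln(23.0) / ln α = 3.135 / 0.1405 = 22.31.
Minimum whole number of stages: N = 23.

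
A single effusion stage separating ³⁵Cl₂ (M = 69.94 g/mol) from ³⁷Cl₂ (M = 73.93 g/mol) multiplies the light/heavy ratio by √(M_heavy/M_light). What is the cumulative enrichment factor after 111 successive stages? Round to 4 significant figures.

21.74

Each stage multiplies the ratio by α = √(73.93/69.94), so after 111 stages the overall factor is α^111 = (73.93/69.94)^(111/2).
= 1.05705^(111/2) = 21.74.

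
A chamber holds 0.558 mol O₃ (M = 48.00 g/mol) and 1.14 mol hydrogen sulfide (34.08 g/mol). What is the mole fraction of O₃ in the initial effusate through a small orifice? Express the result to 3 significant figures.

0.292

Each component's effusion rate ∝ (its partial pressure)·(1/√M) ∝ n_i/√M_i.
So x_O₃ in the escaping gas = (n_O₃/√M_O₃) / Σ(n_i/√M_i)
= (0.558/√48.00) / (0.558/√48.00 + 1.14/√34.08) = 0.08054/(0.08054 + 0.1953) = 0.292.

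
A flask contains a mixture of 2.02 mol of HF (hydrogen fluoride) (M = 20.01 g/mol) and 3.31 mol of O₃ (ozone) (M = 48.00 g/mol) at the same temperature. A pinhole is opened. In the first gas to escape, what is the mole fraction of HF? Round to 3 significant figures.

Each component's effusion rate ∝ (its partial pressure)·(1/√M) ∝ n_i/√M_i.
So x_HF in the escaping gas = (n_HF/√M_HF) / Σ(n_i/√M_i)
= (2.02/√20.01) / (2.02/√20.01 + 3.31/√48.00) = 0.4516/(0.4516 + 0.4778) = 0.486.

0.486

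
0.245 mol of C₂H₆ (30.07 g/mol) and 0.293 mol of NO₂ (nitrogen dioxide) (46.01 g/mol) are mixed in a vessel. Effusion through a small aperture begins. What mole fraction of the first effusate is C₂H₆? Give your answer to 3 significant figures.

0.508

The effusion rate of species i is ∝ p_i/√M_i ∝ n_i/√M_i.
So x_C₂H₆ in the escaping gas = (n_C₂H₆/√M_C₂H₆) / Σ(n_i/√M_i)
= (0.245/√30.07) / (0.245/√30.07 + 0.293/√46.01) = 0.04468/(0.04468 + 0.04320) = 0.508.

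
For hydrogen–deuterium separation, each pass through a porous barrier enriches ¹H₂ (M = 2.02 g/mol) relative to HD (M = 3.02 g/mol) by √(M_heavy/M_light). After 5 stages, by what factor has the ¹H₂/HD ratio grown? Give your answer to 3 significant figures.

Overall factor = α^5 with α = √(3.02/2.02), i.e. (3.02/2.02)^(5/2).
= 1.49505^(5/2) = 2.73.

2.73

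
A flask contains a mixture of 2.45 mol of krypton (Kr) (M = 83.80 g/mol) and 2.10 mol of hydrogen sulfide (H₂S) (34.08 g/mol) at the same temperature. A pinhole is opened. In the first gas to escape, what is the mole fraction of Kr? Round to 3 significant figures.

The effusion rate of species i is ∝ p_i/√M_i ∝ n_i/√M_i.
So x_Kr in the escaping gas = (n_Kr/√M_Kr) / Σ(n_i/√M_i)
= (2.45/√83.80) / (2.45/√83.80 + 2.10/√34.08) = 0.2676/(0.2676 + 0.3597) = 0.427.

0.427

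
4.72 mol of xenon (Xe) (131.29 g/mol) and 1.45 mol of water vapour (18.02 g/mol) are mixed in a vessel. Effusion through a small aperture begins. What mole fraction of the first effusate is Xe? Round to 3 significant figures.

0.547

Rate_i ∝ x_i/√M_i (Graham's law weighted by mole fraction), so the effusate composition follows n_i/√M_i.
Mole fraction of Xe in the effusate = (n_Xe/√M_Xe) / (n_Xe/√M_Xe + n_H₂O/√M_H₂O)
= (4.72/√131.29) / (4.72/√131.29 + 1.45/√18.02) = 0.4119/(0.4119 + 0.3416) = 0.547.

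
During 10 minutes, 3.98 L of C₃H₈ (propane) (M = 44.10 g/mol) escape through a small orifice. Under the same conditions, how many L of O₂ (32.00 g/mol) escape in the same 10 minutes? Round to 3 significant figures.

Since effusion rate ∝ 1/√M, rate_O₂/rate_C₃H₈ = √(M_C₃H₈/M_O₂) = √(44.10/32.00) = √1.378 = 1.174.
So the volume for O₂ is 3.98 × 1.174 = 4.67 L.

4.67 L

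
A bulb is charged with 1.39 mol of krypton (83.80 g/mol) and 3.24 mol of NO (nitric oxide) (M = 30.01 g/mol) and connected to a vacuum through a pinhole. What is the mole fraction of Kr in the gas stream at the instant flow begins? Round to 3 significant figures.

Rate_i ∝ x_i/√M_i (Graham's law weighted by mole fraction), so the effusate composition follows n_i/√M_i.
x_Kr(eff) = (n_Kr/√M_Kr) / (n_Kr/√M_Kr + n_NO/√M_NO)
= (1.39/√83.80) / (1.39/√83.80 + 3.24/√30.01) = 0.1518/(0.1518 + 0.5914) = 0.204.

0.204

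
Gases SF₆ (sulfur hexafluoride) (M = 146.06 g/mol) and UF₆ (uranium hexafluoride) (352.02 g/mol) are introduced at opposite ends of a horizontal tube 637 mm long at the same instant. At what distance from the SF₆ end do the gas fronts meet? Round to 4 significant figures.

387.4 mm

Distances travelled in equal time are proportional to diffusion rates, so d_SF₆/d_UF₆ = √(M_UF₆/M_SF₆) = √(352.02/146.06) = 1.552.
With d_SF₆ + d_UF₆ = 637 mm, d_UF₆ = 637/(1 + 1.552) = 249.6 mm.
d_SF₆ = 637 − 249.6 = 387.4 mm.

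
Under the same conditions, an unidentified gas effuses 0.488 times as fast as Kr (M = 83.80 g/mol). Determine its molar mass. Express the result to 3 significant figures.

352 g/mol

Graham's law gives rate_X/rate_Kr = √(M_Kr/M_X).
0.488 = √(83.80/M_X)
M_X = 83.80 / 0.488² = 83.80 / 0.2381 = 352 g/mol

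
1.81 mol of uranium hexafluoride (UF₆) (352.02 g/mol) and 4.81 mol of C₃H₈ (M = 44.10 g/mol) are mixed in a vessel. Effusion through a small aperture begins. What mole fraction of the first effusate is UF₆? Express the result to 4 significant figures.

0.1175

Rate_i ∝ x_i/√M_i (Graham's law weighted by mole fraction), so the effusate composition follows n_i/√M_i.
Mole fraction of UF₆ in the effusate = (n_UF₆/√M_UF₆) / (n_UF₆/√M_UF₆ + n_C₃H₈/√M_C₃H₈)
= (1.81/√352.02) / (1.81/√352.02 + 4.81/√44.10) = 0.09647/(0.09647 + 0.7243) = 0.1175.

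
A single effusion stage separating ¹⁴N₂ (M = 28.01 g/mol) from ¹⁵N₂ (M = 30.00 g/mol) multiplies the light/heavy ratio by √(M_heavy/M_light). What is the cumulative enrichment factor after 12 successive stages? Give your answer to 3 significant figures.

Each stage multiplies the ratio by α = √(30.00/28.01), so after 12 stages the overall factor is α^12 = (30.00/28.01)^(12/2).
= 1.07105^6 = 1.51.

1.51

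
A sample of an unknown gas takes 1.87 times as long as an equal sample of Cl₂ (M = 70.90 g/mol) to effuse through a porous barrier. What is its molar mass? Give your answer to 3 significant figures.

By Graham's law, t_X/t_Cl₂ = √(M_X/M_Cl₂).
1.87 = √(M_X/70.90)
M_X = 70.90 × 1.87² = 70.90 × 3.497 = 248 g/mol

248 g/mol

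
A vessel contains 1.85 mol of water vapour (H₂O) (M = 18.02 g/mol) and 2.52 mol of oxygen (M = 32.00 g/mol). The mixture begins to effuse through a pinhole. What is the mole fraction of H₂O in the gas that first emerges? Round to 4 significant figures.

0.4945

Effusion rate of each component ∝ n_i/√M_i (partial pressure × 1/√M).
Mole fraction of H₂O in the effusate = (n_H₂O/√M_H₂O) / (n_H₂O/√M_H₂O + n_O₂/√M_O₂)
= (1.85/√18.02) / (1.85/√18.02 + 2.52/√32.00) = 0.4358/(0.4358 + 0.4455) = 0.4945.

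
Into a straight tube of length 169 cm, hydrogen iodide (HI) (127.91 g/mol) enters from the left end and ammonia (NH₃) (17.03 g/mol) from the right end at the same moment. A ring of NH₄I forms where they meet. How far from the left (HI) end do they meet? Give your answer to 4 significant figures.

Distances travelled in equal time are proportional to diffusion rates, so d_HI/d_NH₃ = √(M_NH₃/M_HI) = √(17.03/127.91) = 0.3649.
With d_HI + d_NH₃ = 169 cm, d_NH₃ = 169/(1 + 0.3649) = 123.8 cm.
d_HI = 169 − 123.8 = 45.18 cm.

45.18 cm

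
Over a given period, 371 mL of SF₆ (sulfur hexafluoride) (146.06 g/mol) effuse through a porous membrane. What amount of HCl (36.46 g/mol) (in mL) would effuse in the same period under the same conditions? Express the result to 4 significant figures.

742.6 mL

Using Graham's law: rate_HCl/rate_SF₆ = √(M_SF₆/M_HCl) = √(146.06/36.46) = √4.006 = 2.002.
So the volume for HCl is 371 × 2.002 = 742.6 mL.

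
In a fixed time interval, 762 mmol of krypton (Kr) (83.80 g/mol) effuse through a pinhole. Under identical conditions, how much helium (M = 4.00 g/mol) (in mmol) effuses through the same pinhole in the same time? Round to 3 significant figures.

3490 mmol

Using Graham's law: rate_He/rate_Kr = √(M_Kr/M_He) = √(83.80/4.00) = √20.95 = 4.577.
So the amount for He is 762 × 4.577 = 3490 mmol.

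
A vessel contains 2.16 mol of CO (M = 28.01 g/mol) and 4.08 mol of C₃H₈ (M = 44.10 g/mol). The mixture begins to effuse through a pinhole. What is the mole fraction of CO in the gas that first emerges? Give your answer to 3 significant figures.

0.399

The effusion rate of species i is ∝ p_i/√M_i ∝ n_i/√M_i.
Mole fraction of CO in the effusate = (n_CO/√M_CO) / (n_CO/√M_CO + n_C₃H₈/√M_C₃H₈)
= (2.16/√28.01) / (2.16/√28.01 + 4.08/√44.10) = 0.4081/(0.4081 + 0.6144) = 0.399.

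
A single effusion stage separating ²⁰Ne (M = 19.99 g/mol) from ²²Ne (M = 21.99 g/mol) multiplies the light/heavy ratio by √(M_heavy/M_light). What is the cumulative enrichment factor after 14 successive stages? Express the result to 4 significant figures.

1.949

Overall factor = α^14 with α = √(21.99/19.99), i.e. (21.99/19.99)^(14/2).
= 1.10005^7 = 1.949.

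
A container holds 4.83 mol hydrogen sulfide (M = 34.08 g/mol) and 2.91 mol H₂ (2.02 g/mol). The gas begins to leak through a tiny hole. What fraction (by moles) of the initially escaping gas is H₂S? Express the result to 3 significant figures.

Effusion rate of each component ∝ n_i/√M_i (partial pressure × 1/√M).
So x_H₂S in the escaping gas = (n_H₂S/√M_H₂S) / Σ(n_i/√M_i)
= (4.83/√34.08) / (4.83/√34.08 + 2.91/√2.02) = 0.8274/(0.8274 + 2.047) = 0.288.

0.288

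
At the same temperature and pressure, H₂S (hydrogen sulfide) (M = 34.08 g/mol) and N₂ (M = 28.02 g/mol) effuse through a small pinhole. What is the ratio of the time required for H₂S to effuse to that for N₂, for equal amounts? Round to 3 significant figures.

From Graham's law, t_H₂S/t_N₂ = √(M_H₂S/M_N₂) = √(34.08/28.02) = √1.216 = 1.10.

1.10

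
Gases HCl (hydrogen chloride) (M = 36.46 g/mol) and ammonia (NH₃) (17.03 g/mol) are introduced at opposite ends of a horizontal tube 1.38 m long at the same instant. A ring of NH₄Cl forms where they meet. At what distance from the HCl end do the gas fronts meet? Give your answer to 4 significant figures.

0.5602 m

In equal time, each gas travels a distance ∝ its rate ∝ 1/√M, so d_HCl/d_NH₃ = √(M_NH₃/M_HCl) = √(17.03/36.46) = 0.6834.
With d_HCl + d_NH₃ = 1.38 m, d_NH₃ = 1.38/(1 + 0.6834) = 0.8198 m.
d_HCl = 1.38 − 0.8198 = 0.5602 m.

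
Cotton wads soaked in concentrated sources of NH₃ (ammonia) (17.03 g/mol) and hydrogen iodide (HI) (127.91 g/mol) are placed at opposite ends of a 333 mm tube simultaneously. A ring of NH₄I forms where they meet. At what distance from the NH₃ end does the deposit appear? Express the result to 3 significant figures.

244 mm

The fronts meet when d_NH₃ + d_HI = L with d_NH₃/d_HI = √(M_HI/M_NH₃) (Graham's law). Here √(M_HI/M_NH₃) = √(127.91/17.03) = 2.741.
With d_NH₃ + d_HI = 333 mm, d_HI = 333/(1 + 2.741) = 89.02 mm.
d_NH₃ = 333 − 89.02 = 244 mm.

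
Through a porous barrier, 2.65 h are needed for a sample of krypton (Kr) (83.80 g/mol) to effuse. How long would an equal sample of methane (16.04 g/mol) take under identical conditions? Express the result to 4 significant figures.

1.159 h

Graham's law gives t_CH₄/t_Kr = √(M_CH₄/M_Kr) = √(16.04/83.80) = √0.1914 = 0.4375.
So the time for CH₄ is 2.65 × 0.4375 = 1.159 h.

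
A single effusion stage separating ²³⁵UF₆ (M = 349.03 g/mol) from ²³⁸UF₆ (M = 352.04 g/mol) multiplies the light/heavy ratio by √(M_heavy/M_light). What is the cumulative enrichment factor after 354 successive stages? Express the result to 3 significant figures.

After 354 stages the ratio has grown by (√(352.04/349.03))^354 = (352.04/349.03)^(354/2).
= 1.00862^177 = 4.57.

4.57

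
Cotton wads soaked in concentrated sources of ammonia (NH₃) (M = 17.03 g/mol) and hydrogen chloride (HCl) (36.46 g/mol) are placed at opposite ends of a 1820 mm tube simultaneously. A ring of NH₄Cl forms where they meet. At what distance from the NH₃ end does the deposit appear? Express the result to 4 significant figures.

1081 mm

In equal time, each gas travels a distance ∝ its rate ∝ 1/√M, so d_NH₃/d_HCl = √(M_HCl/M_NH₃) = √(36.46/17.03) = 1.463.
With d_NH₃ + d_HCl = 1820 mm, d_HCl = 1820/(1 + 1.463) = 738.9 mm.
d_NH₃ = 1820 − 738.9 = 1081 mm.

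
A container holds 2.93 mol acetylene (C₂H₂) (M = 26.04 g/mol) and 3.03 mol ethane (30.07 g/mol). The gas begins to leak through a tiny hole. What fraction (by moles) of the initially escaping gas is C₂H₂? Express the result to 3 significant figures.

Effusion rate of each component ∝ n_i/√M_i (partial pressure × 1/√M).
Mole fraction of C₂H₂ in the effusate = (n_C₂H₂/√M_C₂H₂) / (n_C₂H₂/√M_C₂H₂ + n_C₂H₆/√M_C₂H₆)
= (2.93/√26.04) / (2.93/√26.04 + 3.03/√30.07) = 0.5742/(0.5742 + 0.5526) = 0.510.

0.510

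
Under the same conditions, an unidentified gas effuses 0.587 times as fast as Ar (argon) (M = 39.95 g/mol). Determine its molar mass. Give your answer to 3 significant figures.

116 g/mol

Graham's law gives rate_X/rate_Ar = √(M_Ar/M_X).
0.587 = √(39.95/M_X)
M_X = 39.95 / 0.587² = 39.95 / 0.3446 = 116 g/mol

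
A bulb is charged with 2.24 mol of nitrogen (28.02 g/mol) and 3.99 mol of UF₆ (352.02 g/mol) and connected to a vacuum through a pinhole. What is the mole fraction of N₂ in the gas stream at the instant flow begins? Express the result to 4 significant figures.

0.6655

Rate_i ∝ x_i/√M_i (Graham's law weighted by mole fraction), so the effusate composition follows n_i/√M_i.
x_N₂(eff) = (n_N₂/√M_N₂) / (n_N₂/√M_N₂ + n_UF₆/√M_UF₆)
= (2.24/√28.02) / (2.24/√28.02 + 3.99/√352.02) = 0.4232/(0.4232 + 0.2127) = 0.6655.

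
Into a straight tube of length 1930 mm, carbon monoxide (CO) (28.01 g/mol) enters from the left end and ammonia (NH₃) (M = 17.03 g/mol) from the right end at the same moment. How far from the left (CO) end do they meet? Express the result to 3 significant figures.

Distances travelled in equal time are proportional to diffusion rates, so d_CO/d_NH₃ = √(M_NH₃/M_CO) = √(17.03/28.01) = 0.7797.
With d_CO + d_NH₃ = 1930 mm, d_NH₃ = 1930/(1 + 0.7797) = 1084 mm.
d_CO = 1930 − 1084 = 846 mm.

846 mm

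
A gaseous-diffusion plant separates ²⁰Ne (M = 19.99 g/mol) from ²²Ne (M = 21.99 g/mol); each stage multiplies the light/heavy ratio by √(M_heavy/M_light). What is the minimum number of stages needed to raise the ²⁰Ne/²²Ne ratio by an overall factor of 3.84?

With α = √(21.99/19.99) per stage, ln α = ½ ln(1.10005) = 0.04768.
Need α^N ≥ 3.84 ⇒ N ≥ ln(3.84) / ln α = 1.345 / 0.04768 = 28.22.
So at least 29 stages are needed.

29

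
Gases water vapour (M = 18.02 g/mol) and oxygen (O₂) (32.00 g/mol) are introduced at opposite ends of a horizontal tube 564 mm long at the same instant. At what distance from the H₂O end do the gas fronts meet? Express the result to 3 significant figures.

322 mm

Distances travelled in equal time are proportional to diffusion rates, so d_H₂O/d_O₂ = √(M_O₂/M_H₂O) = √(32.00/18.02) = 1.333.
With d_H₂O + d_O₂ = 564 mm, d_O₂ = 564/(1 + 1.333) = 241.8 mm.
d_H₂O = 564 − 241.8 = 322 mm.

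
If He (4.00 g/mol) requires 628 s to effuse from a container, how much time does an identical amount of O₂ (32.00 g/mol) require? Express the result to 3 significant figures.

Graham's law gives t_O₂/t_He = √(M_O₂/M_He) = √(32.00/4.00) = √8.000 = 2.828.
So the time for O₂ is 628 × 2.828 = 1780 s.

1780 s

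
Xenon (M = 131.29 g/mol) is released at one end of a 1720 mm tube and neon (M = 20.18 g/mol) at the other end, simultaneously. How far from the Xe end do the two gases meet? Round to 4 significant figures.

484.4 mm

Graham's law gives d_Xe/d_Ne = rate_Xe/rate_Ne = √(M_Ne/M_Xe) = √(20.18/131.29) = 0.3921.
With d_Xe + d_Ne = 1720 mm, d_Ne = 1720/(1 + 0.3921) = 1236 mm.
d_Xe = 1720 − 1236 = 484.4 mm.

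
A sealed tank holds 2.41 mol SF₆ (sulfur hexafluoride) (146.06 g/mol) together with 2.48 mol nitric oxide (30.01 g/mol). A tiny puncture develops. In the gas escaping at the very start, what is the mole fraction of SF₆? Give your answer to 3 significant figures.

0.306

The effusion rate of species i is ∝ p_i/√M_i ∝ n_i/√M_i.
So x_SF₆ in the escaping gas = (n_SF₆/√M_SF₆) / Σ(n_i/√M_i)
= (2.41/√146.06) / (2.41/√146.06 + 2.48/√30.01) = 0.1994/(0.1994 + 0.4527) = 0.306.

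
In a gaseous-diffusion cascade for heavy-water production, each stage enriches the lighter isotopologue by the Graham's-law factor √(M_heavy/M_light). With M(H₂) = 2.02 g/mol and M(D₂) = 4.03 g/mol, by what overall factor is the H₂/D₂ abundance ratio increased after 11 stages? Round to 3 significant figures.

44.6

After 11 stages the ratio has grown by (√(4.03/2.02))^11 = (4.03/2.02)^(11/2).
= 1.99505^(11/2) = 44.6.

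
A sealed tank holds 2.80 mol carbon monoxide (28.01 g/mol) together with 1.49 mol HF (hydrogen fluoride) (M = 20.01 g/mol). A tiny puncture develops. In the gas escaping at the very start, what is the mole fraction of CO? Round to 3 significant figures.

0.614

Each component's effusion rate ∝ (its partial pressure)·(1/√M) ∝ n_i/√M_i.
So x_CO in the escaping gas = (n_CO/√M_CO) / Σ(n_i/√M_i)
= (2.80/√28.01) / (2.80/√28.01 + 1.49/√20.01) = 0.5291/(0.5291 + 0.3331) = 0.614.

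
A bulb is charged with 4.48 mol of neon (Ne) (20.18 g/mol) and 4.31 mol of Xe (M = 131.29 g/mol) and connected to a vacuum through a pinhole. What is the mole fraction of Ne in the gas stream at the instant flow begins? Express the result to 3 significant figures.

0.726

The effusion rate of species i is ∝ p_i/√M_i ∝ n_i/√M_i.
So x_Ne in the escaping gas = (n_Ne/√M_Ne) / Σ(n_i/√M_i)
= (4.48/√20.18) / (4.48/√20.18 + 4.31/√131.29) = 0.9973/(0.9973 + 0.3762) = 0.726.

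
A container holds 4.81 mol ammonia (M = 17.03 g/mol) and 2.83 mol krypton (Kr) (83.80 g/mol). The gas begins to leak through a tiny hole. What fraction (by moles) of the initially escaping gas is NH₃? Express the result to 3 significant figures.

0.790

Rate_i ∝ x_i/√M_i (Graham's law weighted by mole fraction), so the effusate composition follows n_i/√M_i.
x_NH₃(eff) = (n_NH₃/√M_NH₃) / (n_NH₃/√M_NH₃ + n_Kr/√M_Kr)
= (4.81/√17.03) / (4.81/√17.03 + 2.83/√83.80) = 1.166/(1.166 + 0.3091) = 0.790.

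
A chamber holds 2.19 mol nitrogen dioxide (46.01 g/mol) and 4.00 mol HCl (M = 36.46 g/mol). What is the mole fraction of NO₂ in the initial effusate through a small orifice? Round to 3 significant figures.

0.328

Effusion rate of each component ∝ n_i/√M_i (partial pressure × 1/√M).
x_NO₂(eff) = (n_NO₂/√M_NO₂) / (n_NO₂/√M_NO₂ + n_HCl/√M_HCl)
= (2.19/√46.01) / (2.19/√46.01 + 4.00/√36.46) = 0.3229/(0.3229 + 0.6624) = 0.328.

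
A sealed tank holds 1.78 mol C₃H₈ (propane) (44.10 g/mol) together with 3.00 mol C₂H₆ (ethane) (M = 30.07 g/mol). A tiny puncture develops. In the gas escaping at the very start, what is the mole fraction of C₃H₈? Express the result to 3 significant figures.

0.329

Effusion rate of each component ∝ n_i/√M_i (partial pressure × 1/√M).
x_C₃H₈(eff) = (n_C₃H₈/√M_C₃H₈) / (n_C₃H₈/√M_C₃H₈ + n_C₂H₆/√M_C₂H₆)
= (1.78/√44.10) / (1.78/√44.10 + 3.00/√30.07) = 0.2680/(0.2680 + 0.5471) = 0.329.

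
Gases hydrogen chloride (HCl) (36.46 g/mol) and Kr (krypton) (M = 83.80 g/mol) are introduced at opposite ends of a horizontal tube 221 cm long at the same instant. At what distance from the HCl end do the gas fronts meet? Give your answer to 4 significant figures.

The fronts meet when d_HCl + d_Kr = L with d_HCl/d_Kr = √(M_Kr/M_HCl) (Graham's law). Here √(M_Kr/M_HCl) = √(83.80/36.46) = 1.516.
With d_HCl + d_Kr = 221 cm, d_Kr = 221/(1 + 1.516) = 87.84 cm.
d_HCl = 221 − 87.84 = 133.2 cm.

133.2 cm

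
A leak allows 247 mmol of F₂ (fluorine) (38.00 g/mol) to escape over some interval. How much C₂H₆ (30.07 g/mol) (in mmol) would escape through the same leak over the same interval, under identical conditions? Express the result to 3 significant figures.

By Graham's law, rate_C₂H₆/rate_F₂ = √(M_F₂/M_C₂H₆) = √(38.00/30.07) = √1.264 = 1.124.
So the amount for C₂H₆ is 247 × 1.124 = 278 mmol.

278 mmol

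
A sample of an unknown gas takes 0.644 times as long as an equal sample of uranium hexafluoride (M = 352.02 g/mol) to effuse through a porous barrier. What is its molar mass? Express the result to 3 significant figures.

146 g/mol

Graham's law gives t_X/t_UF₆ = √(M_X/M_UF₆).
0.644 = √(M_X/352.02)
M_X = 352.02 × 0.644² = 352.02 × 0.4147 = 146 g/mol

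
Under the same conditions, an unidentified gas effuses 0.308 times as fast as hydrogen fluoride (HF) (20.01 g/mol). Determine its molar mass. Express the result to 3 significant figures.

211 g/mol

From Graham's law, rate_X/rate_HF = √(M_HF/M_X).
0.308 = √(20.01/M_X)
M_X = 20.01 / 0.308² = 20.01 / 0.09486 = 211 g/mol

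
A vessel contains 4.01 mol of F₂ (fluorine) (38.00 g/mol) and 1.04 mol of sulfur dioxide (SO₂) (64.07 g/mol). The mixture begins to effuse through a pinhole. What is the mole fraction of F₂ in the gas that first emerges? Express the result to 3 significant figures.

0.834

Effusion rate of each component ∝ n_i/√M_i (partial pressure × 1/√M).
Mole fraction of F₂ in the effusate = (n_F₂/√M_F₂) / (n_F₂/√M_F₂ + n_SO₂/√M_SO₂)
= (4.01/√38.00) / (4.01/√38.00 + 1.04/√64.07) = 0.6505/(0.6505 + 0.1299) = 0.834.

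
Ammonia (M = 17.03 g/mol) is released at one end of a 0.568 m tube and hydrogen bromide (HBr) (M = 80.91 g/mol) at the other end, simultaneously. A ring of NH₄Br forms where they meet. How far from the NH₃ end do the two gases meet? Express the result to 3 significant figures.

Distances travelled in equal time are proportional to diffusion rates, so d_NH₃/d_HBr = √(M_HBr/M_NH₃) = √(80.91/17.03) = 2.180.
With d_NH₃ + d_HBr = 0.568 m, d_HBr = 0.568/(1 + 2.180) = 0.1786 m.
d_NH₃ = 0.568 − 0.1786 = 0.389 m.

0.389 m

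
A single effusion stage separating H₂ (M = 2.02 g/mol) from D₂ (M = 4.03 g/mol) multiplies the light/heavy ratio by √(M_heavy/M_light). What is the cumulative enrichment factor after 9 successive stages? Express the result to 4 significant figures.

22.38

Each stage multiplies the ratio by α = √(4.03/2.02), so after 9 stages the overall factor is α^9 = (4.03/2.02)^(9/2).
= 1.99505^(9/2) = 22.38.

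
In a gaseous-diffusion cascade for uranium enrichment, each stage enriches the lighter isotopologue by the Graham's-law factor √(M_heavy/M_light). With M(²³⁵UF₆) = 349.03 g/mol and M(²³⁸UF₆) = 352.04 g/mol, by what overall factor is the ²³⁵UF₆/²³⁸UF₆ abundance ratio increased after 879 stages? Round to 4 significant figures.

Overall factor = α^879 with α = √(352.04/349.03), i.e. (352.04/349.03)^(879/2).
= 1.00862^(879/2) = 43.55.

43.55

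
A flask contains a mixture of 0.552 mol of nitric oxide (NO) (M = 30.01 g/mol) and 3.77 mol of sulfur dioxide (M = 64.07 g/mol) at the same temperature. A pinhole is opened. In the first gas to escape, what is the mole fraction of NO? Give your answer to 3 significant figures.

Rate_i ∝ x_i/√M_i (Graham's law weighted by mole fraction), so the effusate composition follows n_i/√M_i.
Mole fraction of NO in the effusate = (n_NO/√M_NO) / (n_NO/√M_NO + n_SO₂/√M_SO₂)
= (0.552/√30.01) / (0.552/√30.01 + 3.77/√64.07) = 0.1008/(0.1008 + 0.4710) = 0.176.

0.176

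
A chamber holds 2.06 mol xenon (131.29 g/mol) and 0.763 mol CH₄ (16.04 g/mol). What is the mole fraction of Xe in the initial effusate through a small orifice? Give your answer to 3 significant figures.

0.486

Each component's effusion rate ∝ (its partial pressure)·(1/√M) ∝ n_i/√M_i.
x_Xe(eff) = (n_Xe/√M_Xe) / (n_Xe/√M_Xe + n_CH₄/√M_CH₄)
= (2.06/√131.29) / (2.06/√131.29 + 0.763/√16.04) = 0.1798/(0.1798 + 0.1905) = 0.486.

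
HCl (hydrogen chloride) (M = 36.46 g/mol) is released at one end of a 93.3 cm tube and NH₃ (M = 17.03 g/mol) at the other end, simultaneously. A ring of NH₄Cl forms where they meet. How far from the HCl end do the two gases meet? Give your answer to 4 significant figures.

37.88 cm

The fronts meet when d_HCl + d_NH₃ = L with d_HCl/d_NH₃ = √(M_NH₃/M_HCl) (Graham's law). Here √(M_NH₃/M_HCl) = √(17.03/36.46) = 0.6834.
With d_HCl + d_NH₃ = 93.3 cm, d_NH₃ = 93.3/(1 + 0.6834) = 55.42 cm.
d_HCl = 93.3 − 55.42 = 37.88 cm.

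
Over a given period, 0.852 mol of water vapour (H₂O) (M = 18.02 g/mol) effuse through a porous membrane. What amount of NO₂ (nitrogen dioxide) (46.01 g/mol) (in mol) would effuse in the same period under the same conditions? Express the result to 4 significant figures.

0.5332 mol

From Graham's law, rate_NO₂/rate_H₂O = √(M_H₂O/M_NO₂) = √(18.02/46.01) = √0.3917 = 0.6258.
So the amount for NO₂ is 0.852 × 0.6258 = 0.5332 mol.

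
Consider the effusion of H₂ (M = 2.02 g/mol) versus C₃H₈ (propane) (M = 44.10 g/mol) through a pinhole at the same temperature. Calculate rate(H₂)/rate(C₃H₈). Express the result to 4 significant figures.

4.672

Since effusion rate ∝ 1/√M, rate_H₂/rate_C₃H₈ = √(M_C₃H₈/M_H₂) = √(44.10/2.02) = √21.83 = 4.672.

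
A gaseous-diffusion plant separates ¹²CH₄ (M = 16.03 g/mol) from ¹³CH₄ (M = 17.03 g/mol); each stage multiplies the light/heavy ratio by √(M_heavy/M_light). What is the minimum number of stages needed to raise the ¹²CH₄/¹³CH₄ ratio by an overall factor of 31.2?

114

With α = √(17.03/16.03) per stage, ln α = ½ ln(1.06238) = 0.03026.
Need α^N ≥ 31.2 ⇒ N ≥ ln(31.2) / ln α = 3.440 / 0.03026 = 113.71.
So at least 114 stages are needed.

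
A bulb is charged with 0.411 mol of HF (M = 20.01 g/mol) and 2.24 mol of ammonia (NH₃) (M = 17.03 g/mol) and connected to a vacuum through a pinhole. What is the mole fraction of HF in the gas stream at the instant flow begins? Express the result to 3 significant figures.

Each component's effusion rate ∝ (its partial pressure)·(1/√M) ∝ n_i/√M_i.
Mole fraction of HF in the effusate = (n_HF/√M_HF) / (n_HF/√M_HF + n_NH₃/√M_NH₃)
= (0.411/√20.01) / (0.411/√20.01 + 2.24/√17.03) = 0.09188/(0.09188 + 0.5428) = 0.145.

0.145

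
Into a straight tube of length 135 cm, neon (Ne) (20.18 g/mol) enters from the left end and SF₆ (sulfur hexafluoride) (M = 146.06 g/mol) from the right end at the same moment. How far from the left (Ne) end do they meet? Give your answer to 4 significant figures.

In equal time, each gas travels a distance ∝ its rate ∝ 1/√M, so d_Ne/d_SF₆ = √(M_SF₆/M_Ne) = √(146.06/20.18) = 2.690.
With d_Ne + d_SF₆ = 135 cm, d_SF₆ = 135/(1 + 2.690) = 36.58 cm.
d_Ne = 135 − 36.58 = 98.42 cm.

98.42 cm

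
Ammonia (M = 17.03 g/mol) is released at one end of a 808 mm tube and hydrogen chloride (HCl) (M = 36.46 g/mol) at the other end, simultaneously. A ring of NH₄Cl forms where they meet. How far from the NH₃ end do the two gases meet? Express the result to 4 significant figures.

In equal time, each gas travels a distance ∝ its rate ∝ 1/√M, so d_NH₃/d_HCl = √(M_HCl/M_NH₃) = √(36.46/17.03) = 1.463.
With d_NH₃ + d_HCl = 808 mm, d_HCl = 808/(1 + 1.463) = 328.0 mm.
d_NH₃ = 808 − 328.0 = 480.0 mm.

480.0 mm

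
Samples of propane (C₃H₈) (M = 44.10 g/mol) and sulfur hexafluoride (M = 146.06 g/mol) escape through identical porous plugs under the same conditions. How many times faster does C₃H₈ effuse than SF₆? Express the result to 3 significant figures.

1.82

Since effusion rate ∝ 1/√M, rate_C₃H₈/rate_SF₆ = √(M_SF₆/M_C₃H₈) = √(146.06/44.10) = √3.312 = 1.82.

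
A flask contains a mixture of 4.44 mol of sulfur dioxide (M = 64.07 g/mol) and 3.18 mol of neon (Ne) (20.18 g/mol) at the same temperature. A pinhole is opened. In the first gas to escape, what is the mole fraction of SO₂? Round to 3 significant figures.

Rate_i ∝ x_i/√M_i (Graham's law weighted by mole fraction), so the effusate composition follows n_i/√M_i.
Mole fraction of SO₂ in the effusate = (n_SO₂/√M_SO₂) / (n_SO₂/√M_SO₂ + n_Ne/√M_Ne)
= (4.44/√64.07) / (4.44/√64.07 + 3.18/√20.18) = 0.5547/(0.5547 + 0.7079) = 0.439.

0.439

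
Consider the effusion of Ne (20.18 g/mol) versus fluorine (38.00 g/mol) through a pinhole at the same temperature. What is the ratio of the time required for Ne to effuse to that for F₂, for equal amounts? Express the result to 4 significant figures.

Using Graham's law: t_Ne/t_F₂ = √(M_Ne/M_F₂) = √(20.18/38.00) = √0.5311 = 0.7287.

0.7287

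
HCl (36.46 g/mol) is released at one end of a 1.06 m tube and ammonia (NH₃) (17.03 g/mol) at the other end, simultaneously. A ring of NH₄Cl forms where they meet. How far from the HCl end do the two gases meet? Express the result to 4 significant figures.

0.4303 m

Graham's law gives d_HCl/d_NH₃ = rate_HCl/rate_NH₃ = √(M_NH₃/M_HCl) = √(17.03/36.46) = 0.6834.
With d_HCl + d_NH₃ = 1.06 m, d_NH₃ = 1.06/(1 + 0.6834) = 0.6297 m.
d_HCl = 1.06 − 0.6297 = 0.4303 m.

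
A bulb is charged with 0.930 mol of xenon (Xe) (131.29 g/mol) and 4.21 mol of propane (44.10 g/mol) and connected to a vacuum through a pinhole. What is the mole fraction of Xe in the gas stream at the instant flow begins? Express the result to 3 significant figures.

Effusion rate of each component ∝ n_i/√M_i (partial pressure × 1/√M).
Mole fraction of Xe in the effusate = (n_Xe/√M_Xe) / (n_Xe/√M_Xe + n_C₃H₈/√M_C₃H₈)
= (0.930/√131.29) / (0.930/√131.29 + 4.21/√44.10) = 0.08116/(0.08116 + 0.6340) = 0.113.

0.113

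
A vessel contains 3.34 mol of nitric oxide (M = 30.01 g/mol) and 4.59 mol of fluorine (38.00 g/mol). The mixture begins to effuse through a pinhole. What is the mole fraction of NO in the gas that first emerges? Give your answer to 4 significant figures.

0.4502

The effusion rate of species i is ∝ p_i/√M_i ∝ n_i/√M_i.
So x_NO in the escaping gas = (n_NO/√M_NO) / Σ(n_i/√M_i)
= (3.34/√30.01) / (3.34/√30.01 + 4.59/√38.00) = 0.6097/(0.6097 + 0.7446) = 0.4502.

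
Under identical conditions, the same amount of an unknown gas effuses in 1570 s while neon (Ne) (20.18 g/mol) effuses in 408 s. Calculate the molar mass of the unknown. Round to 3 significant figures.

Using Graham's law: t_X/t_Ne = √(M_X/M_Ne).
1570/408 = 3.848 = √(M_X/20.18)
M_X = 20.18 × 3.848² = 20.18 × 14.81 = 299 g/mol

299 g/mol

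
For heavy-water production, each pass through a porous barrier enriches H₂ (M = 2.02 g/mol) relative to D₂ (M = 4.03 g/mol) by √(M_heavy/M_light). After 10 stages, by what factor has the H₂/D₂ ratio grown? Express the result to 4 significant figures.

31.61

The single-stage factor is √(M_heavy/M_light), so 10 stages give [√(4.03/2.02)]^10 = (4.03/2.02)^(10/2).
= 1.99505^5 = 31.61.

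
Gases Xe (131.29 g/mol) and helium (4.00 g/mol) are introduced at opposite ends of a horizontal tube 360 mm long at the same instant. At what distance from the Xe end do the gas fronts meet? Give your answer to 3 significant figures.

53.5 mm

Distances travelled in equal time are proportional to diffusion rates, so d_Xe/d_He = √(M_He/M_Xe) = √(4.00/131.29) = 0.1745.
With d_Xe + d_He = 360 mm, d_He = 360/(1 + 0.1745) = 306.5 mm.
d_Xe = 360 − 306.5 = 53.5 mm.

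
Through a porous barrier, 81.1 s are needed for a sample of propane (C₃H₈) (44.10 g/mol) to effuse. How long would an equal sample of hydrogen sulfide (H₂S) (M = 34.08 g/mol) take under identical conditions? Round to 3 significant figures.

Using Graham's law: t_H₂S/t_C₃H₈ = √(M_H₂S/M_C₃H₈) = √(34.08/44.10) = √0.7728 = 0.8791.
So the time for H₂S is 81.1 × 0.8791 = 71.3 s.

71.3 s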